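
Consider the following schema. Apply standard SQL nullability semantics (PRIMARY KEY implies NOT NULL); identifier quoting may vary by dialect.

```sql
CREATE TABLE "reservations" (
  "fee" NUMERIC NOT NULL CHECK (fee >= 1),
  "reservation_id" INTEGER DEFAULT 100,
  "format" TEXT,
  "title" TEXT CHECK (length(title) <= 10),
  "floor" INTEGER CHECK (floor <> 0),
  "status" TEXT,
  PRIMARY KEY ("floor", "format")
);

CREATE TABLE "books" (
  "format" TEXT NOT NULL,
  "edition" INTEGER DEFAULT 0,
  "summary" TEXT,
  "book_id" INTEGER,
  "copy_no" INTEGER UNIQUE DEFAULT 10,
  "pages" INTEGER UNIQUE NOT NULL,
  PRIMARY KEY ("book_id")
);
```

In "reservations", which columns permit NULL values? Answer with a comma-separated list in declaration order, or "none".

- fee: declared NOT NULL → not nullable.
- reservation_id: DEFAULT only fills an omitted column; an explicit NULL is still allowed → nullable.
- format: part of the PRIMARY KEY, which implies NOT NULL → not nullable.
- title: CHECK does not forbid NULL (a CHECK constraint passes when its expression is NULL) → nullable.
- floor: part of the PRIMARY KEY, which implies NOT NULL → not nullable.
- status: no NOT NULL constraint applies → nullable.

reservation_id, title, status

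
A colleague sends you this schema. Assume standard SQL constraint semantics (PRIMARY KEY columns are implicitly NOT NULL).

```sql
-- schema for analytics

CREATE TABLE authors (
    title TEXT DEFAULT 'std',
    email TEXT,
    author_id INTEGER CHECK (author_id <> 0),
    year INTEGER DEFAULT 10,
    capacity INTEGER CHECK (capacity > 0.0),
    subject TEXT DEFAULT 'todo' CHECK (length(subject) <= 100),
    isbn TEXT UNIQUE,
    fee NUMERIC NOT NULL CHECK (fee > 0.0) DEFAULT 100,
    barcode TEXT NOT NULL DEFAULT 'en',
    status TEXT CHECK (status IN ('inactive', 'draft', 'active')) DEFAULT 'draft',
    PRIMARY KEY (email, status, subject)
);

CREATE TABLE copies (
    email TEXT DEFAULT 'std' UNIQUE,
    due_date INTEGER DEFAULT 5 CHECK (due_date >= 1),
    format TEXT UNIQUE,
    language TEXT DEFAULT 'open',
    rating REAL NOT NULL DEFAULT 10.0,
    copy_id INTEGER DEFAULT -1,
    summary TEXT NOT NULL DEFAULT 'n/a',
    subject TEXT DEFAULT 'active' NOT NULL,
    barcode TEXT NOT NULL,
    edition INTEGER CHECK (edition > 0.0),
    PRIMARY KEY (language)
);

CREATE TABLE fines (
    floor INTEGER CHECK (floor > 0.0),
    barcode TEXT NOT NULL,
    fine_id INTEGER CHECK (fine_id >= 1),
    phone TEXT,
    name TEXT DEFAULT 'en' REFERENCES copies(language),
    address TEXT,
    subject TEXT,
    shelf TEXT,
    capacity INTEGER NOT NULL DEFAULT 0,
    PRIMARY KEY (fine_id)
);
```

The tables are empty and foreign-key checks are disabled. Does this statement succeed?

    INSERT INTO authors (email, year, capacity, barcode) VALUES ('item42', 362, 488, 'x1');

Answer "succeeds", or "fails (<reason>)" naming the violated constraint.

succeeds

NOT NULL columns: barcode is supplied; email is supplied; fee defaults to 100; status defaults to 'draft'; subject defaults to 'todo'.
CHECK constraints: 488 satisfies (capacity > 0.0).
No constraint is violated.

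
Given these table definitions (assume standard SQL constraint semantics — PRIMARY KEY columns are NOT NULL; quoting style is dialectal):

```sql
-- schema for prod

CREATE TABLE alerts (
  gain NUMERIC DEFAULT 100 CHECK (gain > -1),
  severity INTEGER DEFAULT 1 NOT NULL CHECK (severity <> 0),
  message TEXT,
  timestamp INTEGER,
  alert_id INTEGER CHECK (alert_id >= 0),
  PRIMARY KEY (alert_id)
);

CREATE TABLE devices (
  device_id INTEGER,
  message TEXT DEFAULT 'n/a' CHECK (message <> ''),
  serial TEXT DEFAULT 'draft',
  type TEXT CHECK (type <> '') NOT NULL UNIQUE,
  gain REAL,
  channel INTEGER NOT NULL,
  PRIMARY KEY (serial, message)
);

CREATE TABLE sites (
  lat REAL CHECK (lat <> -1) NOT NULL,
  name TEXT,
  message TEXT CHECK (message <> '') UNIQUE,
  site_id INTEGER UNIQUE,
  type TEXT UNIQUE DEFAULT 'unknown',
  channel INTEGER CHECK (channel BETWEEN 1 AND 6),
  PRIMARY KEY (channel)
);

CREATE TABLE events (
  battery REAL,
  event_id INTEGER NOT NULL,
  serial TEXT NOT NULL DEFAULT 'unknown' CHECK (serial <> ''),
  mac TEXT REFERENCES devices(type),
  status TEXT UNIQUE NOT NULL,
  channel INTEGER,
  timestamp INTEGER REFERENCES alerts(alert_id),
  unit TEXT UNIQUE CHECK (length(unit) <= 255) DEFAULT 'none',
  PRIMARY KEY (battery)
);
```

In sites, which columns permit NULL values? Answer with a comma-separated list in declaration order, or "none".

name, message, site_id, type

- lat: declared NOT NULL → not nullable.
- name: no NOT NULL constraint applies → nullable.
- message: CHECK does not forbid NULL (a CHECK constraint passes when its expression is NULL) → nullable.
- site_id: UNIQUE does not imply NOT NULL → nullable.
- type: UNIQUE does not imply NOT NULL → nullable.
- channel: part of the PRIMARY KEY, which implies NOT NULL → not nullable.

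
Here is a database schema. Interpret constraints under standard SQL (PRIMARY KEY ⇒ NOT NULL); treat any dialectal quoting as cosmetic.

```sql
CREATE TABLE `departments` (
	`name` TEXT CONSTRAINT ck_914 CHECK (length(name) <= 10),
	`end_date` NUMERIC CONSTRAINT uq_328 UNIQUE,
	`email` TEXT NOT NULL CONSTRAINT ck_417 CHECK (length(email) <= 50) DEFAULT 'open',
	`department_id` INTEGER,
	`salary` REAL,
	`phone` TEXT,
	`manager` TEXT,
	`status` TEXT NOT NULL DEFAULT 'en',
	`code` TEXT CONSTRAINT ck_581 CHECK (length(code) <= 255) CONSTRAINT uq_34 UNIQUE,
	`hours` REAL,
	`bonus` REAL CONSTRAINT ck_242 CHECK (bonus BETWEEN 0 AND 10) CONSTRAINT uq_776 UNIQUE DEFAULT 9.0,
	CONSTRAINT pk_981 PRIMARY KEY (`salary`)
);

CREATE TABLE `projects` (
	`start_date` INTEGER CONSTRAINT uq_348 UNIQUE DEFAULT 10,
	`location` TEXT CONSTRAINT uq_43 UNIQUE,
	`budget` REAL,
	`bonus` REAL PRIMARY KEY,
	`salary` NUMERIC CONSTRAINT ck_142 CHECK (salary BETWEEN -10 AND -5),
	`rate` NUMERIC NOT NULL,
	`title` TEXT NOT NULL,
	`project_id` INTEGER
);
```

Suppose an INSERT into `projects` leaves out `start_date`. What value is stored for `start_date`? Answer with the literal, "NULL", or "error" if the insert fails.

start_date has an explicit DEFAULT 10.
When the column is omitted from an INSERT, that default is used.

10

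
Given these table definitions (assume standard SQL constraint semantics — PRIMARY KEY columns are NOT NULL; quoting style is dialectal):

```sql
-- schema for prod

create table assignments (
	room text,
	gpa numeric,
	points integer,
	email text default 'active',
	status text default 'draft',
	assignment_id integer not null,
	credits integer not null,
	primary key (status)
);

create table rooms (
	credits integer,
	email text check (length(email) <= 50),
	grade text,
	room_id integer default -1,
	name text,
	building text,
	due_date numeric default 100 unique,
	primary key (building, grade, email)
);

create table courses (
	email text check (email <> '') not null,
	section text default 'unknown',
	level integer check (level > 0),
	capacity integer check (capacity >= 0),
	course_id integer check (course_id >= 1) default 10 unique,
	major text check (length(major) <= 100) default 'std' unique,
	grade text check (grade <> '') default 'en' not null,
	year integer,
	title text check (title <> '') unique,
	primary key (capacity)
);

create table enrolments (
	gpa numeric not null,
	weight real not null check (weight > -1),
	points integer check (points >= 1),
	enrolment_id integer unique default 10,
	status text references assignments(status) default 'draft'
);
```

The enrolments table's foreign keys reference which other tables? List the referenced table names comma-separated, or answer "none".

- status REFERENCES assignments(status).

assignments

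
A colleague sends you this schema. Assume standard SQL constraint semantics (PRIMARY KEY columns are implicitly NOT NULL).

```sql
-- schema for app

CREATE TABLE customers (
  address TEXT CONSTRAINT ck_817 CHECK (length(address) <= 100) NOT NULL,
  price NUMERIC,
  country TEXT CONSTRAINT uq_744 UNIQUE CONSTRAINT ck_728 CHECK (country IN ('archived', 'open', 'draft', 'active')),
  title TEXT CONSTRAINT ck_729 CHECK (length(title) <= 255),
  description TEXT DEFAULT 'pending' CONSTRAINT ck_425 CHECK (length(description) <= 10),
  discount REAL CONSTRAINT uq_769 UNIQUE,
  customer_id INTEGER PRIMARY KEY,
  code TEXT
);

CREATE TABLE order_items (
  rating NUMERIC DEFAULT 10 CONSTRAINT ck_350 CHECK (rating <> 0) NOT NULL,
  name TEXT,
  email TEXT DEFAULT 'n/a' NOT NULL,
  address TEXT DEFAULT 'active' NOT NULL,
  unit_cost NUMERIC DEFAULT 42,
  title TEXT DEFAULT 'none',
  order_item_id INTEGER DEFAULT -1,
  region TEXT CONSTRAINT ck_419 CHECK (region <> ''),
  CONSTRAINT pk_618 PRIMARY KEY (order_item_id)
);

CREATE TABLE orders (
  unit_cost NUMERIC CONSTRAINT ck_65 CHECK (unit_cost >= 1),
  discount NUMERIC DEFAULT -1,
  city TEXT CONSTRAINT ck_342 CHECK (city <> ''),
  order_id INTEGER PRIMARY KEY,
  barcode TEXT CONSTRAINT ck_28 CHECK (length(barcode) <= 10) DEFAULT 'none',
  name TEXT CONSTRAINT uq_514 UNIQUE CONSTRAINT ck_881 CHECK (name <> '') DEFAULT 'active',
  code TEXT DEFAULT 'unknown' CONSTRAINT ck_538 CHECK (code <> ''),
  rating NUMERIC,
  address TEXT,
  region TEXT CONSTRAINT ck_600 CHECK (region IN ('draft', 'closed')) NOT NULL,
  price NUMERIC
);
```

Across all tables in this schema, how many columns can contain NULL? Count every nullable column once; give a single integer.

customers: 6 nullable (price, country, title, description, discount, code — PK (customer_id) and explicit NOT NULL columns excluded).
order_items: 4 nullable (name, unit_cost, title, region — PK (order_item_id) and explicit NOT NULL columns excluded).
orders: 9 nullable (unit_cost, discount, city, barcode, name, code, rating, address, price — PK (order_id) and explicit NOT NULL columns excluded).
Total: 6 + 4 + 9 = 19.

19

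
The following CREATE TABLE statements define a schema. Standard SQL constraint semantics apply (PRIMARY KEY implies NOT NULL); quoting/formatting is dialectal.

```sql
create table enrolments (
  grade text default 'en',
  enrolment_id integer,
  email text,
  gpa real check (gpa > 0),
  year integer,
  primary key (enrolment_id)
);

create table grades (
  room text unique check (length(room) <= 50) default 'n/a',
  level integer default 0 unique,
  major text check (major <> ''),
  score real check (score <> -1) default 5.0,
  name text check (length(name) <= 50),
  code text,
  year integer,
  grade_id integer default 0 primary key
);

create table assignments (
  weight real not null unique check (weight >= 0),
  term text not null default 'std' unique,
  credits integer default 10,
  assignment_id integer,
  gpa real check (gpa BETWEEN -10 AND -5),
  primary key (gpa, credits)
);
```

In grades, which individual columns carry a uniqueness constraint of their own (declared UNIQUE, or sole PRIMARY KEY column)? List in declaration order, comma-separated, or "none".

- room: declared UNIQUE → unique.
- level: declared UNIQUE → unique.
- major: no UNIQUE or single-column PK constraint.
- score: no UNIQUE or single-column PK constraint.
- name: no UNIQUE or single-column PK constraint.
- code: no UNIQUE or single-column PK constraint.
- year: no UNIQUE or single-column PK constraint.
- grade_id: single-column PRIMARY KEY → unique.

room, level, grade_id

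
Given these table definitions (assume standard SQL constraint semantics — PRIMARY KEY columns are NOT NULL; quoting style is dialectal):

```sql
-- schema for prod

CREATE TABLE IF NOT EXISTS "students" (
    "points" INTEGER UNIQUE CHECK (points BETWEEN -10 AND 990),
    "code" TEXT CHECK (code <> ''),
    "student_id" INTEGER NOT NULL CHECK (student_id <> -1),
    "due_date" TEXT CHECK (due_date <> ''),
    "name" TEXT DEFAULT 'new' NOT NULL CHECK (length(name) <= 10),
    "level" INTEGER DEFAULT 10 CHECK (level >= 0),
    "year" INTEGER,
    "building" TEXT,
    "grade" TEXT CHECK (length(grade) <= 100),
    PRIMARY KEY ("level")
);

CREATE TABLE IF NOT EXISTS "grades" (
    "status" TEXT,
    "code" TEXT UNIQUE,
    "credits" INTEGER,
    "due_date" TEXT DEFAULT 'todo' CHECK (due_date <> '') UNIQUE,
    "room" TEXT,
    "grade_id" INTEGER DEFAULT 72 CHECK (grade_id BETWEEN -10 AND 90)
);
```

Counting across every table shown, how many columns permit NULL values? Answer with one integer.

students: 6 nullable (points, code, due_date, year, building, grade — PK (level) and explicit NOT NULL columns excluded).
grades: 6 nullable (status, code, credits, due_date, room, grade_id — PK none and explicit NOT NULL columns excluded).
Total: 6 + 6 = 12.

12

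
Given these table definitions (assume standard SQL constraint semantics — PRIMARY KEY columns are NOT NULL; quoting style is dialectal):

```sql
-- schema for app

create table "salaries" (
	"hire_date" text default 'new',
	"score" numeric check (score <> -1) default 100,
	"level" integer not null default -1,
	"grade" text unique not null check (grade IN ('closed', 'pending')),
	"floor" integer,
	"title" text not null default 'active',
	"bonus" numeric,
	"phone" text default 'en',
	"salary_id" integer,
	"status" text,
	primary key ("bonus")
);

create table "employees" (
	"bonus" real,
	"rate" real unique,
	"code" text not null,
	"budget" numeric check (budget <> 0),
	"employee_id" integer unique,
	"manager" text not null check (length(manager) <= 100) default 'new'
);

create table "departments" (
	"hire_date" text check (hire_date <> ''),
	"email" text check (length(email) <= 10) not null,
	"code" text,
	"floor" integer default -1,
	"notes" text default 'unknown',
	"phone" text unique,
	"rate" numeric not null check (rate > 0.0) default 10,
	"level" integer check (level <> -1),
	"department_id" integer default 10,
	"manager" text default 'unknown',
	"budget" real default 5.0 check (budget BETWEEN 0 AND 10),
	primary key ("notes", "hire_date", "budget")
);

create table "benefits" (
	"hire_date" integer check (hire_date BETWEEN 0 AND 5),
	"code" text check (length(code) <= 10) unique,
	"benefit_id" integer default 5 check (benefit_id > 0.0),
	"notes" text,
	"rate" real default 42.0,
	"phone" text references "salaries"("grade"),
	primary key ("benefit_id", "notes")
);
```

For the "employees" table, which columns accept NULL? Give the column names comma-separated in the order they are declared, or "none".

bonus, rate, budget, employee_id

- bonus: no NOT NULL constraint applies → nullable.
- rate: UNIQUE does not imply NOT NULL → nullable.
- code: declared NOT NULL → not nullable.
- budget: CHECK does not forbid NULL (a CHECK constraint passes when its expression is NULL) → nullable.
- employee_id: UNIQUE does not imply NOT NULL → nullable.
- manager: declared NOT NULL → not nullable.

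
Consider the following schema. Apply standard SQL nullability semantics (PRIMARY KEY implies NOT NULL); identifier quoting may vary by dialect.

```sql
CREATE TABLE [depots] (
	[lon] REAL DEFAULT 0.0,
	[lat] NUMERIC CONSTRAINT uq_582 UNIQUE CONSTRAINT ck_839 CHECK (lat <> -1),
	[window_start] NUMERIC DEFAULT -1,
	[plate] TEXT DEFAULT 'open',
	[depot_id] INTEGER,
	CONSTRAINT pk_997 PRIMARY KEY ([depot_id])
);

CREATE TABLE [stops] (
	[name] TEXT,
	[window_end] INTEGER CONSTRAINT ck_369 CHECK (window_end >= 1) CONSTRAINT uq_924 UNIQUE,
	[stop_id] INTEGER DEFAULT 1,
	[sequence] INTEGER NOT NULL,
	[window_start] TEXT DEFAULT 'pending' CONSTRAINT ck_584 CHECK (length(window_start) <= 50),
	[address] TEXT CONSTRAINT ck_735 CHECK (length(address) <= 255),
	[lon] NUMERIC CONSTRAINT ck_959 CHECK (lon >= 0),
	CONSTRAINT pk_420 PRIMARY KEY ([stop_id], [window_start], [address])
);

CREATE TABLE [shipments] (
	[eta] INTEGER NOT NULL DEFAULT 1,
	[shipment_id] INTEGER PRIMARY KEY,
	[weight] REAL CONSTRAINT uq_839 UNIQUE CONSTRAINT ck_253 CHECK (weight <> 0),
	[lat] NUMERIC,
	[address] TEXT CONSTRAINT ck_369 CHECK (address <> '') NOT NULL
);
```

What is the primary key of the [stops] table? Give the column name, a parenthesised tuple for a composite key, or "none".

A table-level PRIMARY KEY clause names 3 columns: stop_id, window_start, address.
This is a composite key — the combination is unique, not each column individually.

(stop_id, window_start, address)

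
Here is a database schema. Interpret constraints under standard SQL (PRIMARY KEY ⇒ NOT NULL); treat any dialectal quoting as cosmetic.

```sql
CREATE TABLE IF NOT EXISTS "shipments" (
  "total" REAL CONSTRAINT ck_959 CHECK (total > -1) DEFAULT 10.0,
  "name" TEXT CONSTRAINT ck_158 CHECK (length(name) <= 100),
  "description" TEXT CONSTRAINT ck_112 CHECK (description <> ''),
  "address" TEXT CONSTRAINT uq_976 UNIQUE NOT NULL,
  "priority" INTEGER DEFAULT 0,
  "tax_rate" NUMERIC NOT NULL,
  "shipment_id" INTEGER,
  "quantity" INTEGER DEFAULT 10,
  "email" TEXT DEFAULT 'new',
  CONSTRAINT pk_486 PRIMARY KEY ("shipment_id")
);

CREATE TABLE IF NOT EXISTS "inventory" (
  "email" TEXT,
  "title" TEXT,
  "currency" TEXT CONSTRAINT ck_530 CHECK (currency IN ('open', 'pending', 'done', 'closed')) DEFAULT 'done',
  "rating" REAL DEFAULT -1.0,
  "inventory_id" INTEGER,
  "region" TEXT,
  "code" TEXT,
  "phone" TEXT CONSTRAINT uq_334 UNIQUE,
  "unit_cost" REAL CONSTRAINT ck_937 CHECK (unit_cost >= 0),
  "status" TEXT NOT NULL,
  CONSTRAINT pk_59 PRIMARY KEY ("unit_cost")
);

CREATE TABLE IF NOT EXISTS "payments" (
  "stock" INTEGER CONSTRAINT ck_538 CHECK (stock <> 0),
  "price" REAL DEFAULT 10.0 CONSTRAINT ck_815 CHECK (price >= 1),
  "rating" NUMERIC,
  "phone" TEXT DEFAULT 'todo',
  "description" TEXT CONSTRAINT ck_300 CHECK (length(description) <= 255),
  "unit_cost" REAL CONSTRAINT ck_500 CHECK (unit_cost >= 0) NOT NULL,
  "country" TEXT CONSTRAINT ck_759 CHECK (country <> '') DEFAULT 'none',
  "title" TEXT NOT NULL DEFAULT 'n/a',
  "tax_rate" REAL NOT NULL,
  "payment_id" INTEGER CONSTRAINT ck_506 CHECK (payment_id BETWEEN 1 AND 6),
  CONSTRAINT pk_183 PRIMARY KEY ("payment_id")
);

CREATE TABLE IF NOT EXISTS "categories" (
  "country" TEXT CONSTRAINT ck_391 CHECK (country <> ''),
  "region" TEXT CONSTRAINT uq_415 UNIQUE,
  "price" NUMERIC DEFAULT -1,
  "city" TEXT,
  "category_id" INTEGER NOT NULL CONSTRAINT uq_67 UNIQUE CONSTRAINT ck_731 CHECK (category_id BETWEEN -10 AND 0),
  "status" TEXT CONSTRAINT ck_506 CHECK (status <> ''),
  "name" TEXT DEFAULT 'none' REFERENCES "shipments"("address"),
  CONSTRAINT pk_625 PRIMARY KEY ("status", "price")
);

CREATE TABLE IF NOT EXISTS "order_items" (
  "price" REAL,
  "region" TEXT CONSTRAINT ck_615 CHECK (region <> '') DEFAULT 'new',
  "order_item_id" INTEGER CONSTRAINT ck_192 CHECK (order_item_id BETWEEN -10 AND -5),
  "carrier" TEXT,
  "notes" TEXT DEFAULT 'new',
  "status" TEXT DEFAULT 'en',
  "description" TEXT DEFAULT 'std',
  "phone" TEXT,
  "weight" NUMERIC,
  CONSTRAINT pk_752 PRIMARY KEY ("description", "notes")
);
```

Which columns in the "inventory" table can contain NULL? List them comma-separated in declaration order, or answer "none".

- email: no NOT NULL constraint applies → nullable.
- title: no NOT NULL constraint applies → nullable.
- currency: CHECK does not forbid NULL (a CHECK constraint passes when its expression is NULL) → nullable.
- rating: DEFAULT only fills an omitted column; an explicit NULL is still allowed → nullable.
- inventory_id: no NOT NULL constraint applies → nullable.
- region: no NOT NULL constraint applies → nullable.
- code: no NOT NULL constraint applies → nullable.
- phone: UNIQUE does not imply NOT NULL → nullable.
- unit_cost: part of the PRIMARY KEY, which implies NOT NULL → not nullable.
- status: declared NOT NULL → not nullable.

email, title, currency, rating, inventory_id, region, code, phone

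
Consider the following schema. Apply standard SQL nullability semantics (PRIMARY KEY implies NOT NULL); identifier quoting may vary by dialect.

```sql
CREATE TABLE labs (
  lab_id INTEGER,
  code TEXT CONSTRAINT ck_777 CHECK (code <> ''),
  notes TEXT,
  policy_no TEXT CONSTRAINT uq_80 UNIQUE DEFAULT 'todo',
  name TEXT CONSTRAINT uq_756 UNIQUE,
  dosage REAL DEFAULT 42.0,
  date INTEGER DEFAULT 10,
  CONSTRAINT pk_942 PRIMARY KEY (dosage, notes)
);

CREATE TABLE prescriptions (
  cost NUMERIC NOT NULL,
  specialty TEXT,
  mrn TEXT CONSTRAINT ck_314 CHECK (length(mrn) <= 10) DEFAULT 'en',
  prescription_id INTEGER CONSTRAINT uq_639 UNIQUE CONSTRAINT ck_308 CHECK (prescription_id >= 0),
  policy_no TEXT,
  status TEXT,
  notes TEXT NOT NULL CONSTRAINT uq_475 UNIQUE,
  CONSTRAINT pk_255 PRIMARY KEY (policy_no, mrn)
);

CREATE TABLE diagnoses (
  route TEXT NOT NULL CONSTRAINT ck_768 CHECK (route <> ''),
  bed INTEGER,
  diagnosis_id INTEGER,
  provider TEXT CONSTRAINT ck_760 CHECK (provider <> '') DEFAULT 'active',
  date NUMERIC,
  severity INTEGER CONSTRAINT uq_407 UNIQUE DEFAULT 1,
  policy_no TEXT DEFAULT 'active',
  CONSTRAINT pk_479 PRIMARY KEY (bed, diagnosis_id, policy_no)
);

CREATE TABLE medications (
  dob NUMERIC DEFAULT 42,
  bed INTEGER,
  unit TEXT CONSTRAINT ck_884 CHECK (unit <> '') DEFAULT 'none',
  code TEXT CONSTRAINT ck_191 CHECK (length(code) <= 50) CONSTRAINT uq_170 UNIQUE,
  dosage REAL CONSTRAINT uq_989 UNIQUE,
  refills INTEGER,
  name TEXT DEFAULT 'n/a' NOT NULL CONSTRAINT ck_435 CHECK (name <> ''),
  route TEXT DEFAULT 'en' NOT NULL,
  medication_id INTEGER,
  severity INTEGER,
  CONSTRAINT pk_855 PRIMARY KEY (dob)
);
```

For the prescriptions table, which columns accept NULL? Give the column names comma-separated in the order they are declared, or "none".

- cost: declared NOT NULL → not nullable.
- specialty: no NOT NULL constraint applies → nullable.
- mrn: part of the PRIMARY KEY, which implies NOT NULL → not nullable.
- prescription_id: CHECK does not forbid NULL (a CHECK constraint passes when its expression is NULL) → nullable.
- policy_no: part of the PRIMARY KEY, which implies NOT NULL → not nullable.
- status: no NOT NULL constraint applies → nullable.
- notes: declared NOT NULL → not nullable.

specialty, prescription_id, status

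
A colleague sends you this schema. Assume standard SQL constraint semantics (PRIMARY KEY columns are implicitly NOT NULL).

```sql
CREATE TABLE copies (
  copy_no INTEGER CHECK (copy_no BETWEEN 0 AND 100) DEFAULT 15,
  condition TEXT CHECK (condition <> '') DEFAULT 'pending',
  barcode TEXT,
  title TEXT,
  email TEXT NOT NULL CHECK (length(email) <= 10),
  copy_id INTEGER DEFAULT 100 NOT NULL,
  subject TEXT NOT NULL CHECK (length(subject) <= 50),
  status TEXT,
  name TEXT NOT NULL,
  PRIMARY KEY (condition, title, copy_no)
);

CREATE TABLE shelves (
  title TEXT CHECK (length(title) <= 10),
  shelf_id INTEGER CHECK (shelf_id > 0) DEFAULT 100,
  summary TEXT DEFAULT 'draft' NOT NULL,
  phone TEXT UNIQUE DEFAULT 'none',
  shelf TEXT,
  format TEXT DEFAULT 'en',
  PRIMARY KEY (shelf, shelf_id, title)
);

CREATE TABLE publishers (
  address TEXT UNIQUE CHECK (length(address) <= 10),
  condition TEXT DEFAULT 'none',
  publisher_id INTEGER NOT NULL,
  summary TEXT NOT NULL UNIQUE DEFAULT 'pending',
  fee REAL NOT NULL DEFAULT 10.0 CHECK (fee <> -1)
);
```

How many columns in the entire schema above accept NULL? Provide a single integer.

copies: 2 nullable (barcode, status — PK (condition, title, copy_no) and explicit NOT NULL columns excluded).
shelves: 2 nullable (phone, format — PK (shelf, shelf_id, title) and explicit NOT NULL columns excluded).
publishers: 2 nullable (address, condition — PK none and explicit NOT NULL columns excluded).
Total: 2 + 2 + 2 = 6.

6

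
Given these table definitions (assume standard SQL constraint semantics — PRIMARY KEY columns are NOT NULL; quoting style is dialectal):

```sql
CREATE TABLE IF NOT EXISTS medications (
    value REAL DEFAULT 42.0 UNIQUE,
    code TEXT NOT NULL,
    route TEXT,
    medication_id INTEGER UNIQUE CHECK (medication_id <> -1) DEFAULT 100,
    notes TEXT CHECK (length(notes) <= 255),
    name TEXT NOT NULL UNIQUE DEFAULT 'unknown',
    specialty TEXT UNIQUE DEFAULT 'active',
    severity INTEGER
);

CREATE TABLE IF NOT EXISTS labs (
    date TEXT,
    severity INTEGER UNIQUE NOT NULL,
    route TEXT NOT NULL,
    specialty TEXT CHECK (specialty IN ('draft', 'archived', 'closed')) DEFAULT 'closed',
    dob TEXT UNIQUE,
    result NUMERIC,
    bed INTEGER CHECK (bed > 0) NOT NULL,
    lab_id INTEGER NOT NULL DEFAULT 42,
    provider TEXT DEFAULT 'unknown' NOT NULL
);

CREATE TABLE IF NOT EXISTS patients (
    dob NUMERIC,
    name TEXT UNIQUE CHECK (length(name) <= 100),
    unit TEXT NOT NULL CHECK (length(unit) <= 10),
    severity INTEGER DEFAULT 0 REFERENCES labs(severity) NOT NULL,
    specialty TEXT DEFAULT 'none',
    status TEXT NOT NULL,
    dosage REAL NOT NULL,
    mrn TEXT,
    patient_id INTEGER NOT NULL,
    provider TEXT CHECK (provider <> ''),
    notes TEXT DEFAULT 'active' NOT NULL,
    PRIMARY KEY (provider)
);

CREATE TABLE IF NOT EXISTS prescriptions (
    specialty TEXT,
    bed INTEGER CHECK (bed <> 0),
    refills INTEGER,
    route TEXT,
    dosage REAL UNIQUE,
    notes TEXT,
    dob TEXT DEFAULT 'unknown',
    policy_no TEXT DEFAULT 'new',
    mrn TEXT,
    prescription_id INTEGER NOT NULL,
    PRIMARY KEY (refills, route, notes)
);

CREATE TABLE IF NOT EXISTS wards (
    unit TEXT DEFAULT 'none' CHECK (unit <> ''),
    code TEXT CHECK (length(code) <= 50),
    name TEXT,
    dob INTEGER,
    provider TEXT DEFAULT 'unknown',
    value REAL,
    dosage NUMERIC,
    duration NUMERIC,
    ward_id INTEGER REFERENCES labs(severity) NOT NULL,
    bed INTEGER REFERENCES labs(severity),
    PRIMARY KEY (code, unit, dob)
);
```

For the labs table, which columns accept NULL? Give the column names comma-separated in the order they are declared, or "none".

date, specialty, dob, result

- date: no NOT NULL constraint applies → nullable.
- severity: declared NOT NULL → not nullable.
- route: declared NOT NULL → not nullable.
- specialty: CHECK does not forbid NULL (a CHECK constraint passes when its expression is NULL) → nullable.
- dob: UNIQUE does not imply NOT NULL → nullable.
- result: no NOT NULL constraint applies → nullable.
- bed: declared NOT NULL → not nullable.
- lab_id: declared NOT NULL → not nullable.
- provider: declared NOT NULL → not nullable.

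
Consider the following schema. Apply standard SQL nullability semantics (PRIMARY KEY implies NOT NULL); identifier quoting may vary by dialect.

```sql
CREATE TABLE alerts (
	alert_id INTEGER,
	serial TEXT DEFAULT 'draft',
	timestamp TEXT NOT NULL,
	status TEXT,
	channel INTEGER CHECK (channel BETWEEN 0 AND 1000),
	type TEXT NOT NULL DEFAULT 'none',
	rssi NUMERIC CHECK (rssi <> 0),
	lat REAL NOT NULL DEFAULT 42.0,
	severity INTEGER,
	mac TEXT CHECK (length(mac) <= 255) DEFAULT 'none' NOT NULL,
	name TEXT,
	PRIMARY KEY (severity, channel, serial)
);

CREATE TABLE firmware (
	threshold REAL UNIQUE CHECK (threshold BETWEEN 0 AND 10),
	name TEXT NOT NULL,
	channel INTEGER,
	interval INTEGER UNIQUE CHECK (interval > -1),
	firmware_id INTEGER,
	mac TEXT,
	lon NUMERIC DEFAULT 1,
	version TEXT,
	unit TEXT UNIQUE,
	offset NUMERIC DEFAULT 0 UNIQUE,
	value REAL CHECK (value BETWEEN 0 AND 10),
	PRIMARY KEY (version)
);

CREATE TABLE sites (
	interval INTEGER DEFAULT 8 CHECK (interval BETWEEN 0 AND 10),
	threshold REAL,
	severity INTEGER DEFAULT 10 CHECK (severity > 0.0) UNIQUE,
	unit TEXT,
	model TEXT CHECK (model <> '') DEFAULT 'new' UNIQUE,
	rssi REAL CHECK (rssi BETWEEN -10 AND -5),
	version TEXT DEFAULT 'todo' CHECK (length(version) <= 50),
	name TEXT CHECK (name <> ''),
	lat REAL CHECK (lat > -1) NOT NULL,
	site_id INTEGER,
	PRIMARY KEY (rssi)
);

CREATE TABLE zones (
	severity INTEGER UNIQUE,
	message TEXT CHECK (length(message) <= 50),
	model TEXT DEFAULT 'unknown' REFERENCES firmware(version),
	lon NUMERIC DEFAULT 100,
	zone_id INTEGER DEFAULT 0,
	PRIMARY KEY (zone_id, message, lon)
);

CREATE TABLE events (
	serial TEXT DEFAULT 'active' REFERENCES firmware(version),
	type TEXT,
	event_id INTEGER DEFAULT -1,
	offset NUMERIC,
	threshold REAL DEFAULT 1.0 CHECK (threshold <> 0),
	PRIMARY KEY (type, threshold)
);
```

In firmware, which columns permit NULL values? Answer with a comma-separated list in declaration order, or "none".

- threshold: CHECK does not forbid NULL (a CHECK constraint passes when its expression is NULL) → nullable.
- name: declared NOT NULL → not nullable.
- channel: no NOT NULL constraint applies → nullable.
- interval: CHECK does not forbid NULL (a CHECK constraint passes when its expression is NULL) → nullable.
- firmware_id: no NOT NULL constraint applies → nullable.
- mac: no NOT NULL constraint applies → nullable.
- lon: DEFAULT only fills an omitted column; an explicit NULL is still allowed → nullable.
- version: part of the PRIMARY KEY, which implies NOT NULL → not nullable.
- unit: UNIQUE does not imply NOT NULL → nullable.
- offset: UNIQUE does not imply NOT NULL → nullable.
- value: CHECK does not forbid NULL (a CHECK constraint passes when its expression is NULL) → nullable.

threshold, channel, interval, firmware_id, mac, lon, unit, offset, value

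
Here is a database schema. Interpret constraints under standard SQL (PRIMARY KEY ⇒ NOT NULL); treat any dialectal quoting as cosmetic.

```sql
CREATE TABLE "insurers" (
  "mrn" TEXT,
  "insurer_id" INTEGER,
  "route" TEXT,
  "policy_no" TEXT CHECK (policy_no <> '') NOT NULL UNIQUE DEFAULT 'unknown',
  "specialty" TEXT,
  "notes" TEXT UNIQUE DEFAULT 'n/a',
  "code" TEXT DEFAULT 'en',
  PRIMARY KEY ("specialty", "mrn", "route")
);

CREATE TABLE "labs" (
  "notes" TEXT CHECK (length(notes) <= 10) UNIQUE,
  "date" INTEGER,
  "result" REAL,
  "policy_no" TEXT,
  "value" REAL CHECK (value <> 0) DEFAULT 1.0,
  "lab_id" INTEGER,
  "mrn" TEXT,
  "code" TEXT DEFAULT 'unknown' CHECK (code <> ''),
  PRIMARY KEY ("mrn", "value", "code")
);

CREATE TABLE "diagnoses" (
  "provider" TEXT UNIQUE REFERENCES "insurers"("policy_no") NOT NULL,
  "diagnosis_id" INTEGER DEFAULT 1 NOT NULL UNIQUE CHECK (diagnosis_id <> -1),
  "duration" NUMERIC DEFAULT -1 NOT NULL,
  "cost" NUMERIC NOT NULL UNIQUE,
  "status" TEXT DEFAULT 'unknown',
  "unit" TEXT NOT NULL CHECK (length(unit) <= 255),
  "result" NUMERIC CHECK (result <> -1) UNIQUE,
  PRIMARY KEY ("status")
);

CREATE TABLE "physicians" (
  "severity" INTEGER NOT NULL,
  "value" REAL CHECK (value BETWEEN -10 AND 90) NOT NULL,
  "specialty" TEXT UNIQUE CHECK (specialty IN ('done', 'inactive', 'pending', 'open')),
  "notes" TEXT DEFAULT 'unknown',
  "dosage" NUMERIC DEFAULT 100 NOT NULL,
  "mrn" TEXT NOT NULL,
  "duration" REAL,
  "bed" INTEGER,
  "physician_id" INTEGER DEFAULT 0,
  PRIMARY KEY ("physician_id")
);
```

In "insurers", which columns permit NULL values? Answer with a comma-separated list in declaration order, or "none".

- mrn: part of the PRIMARY KEY, which implies NOT NULL → not nullable.
- insurer_id: no NOT NULL constraint applies → nullable.
- route: part of the PRIMARY KEY, which implies NOT NULL → not nullable.
- policy_no: declared NOT NULL → not nullable.
- specialty: part of the PRIMARY KEY, which implies NOT NULL → not nullable.
- notes: UNIQUE does not imply NOT NULL → nullable.
- code: DEFAULT only fills an omitted column; an explicit NULL is still allowed → nullable.

insurer_id, notes, code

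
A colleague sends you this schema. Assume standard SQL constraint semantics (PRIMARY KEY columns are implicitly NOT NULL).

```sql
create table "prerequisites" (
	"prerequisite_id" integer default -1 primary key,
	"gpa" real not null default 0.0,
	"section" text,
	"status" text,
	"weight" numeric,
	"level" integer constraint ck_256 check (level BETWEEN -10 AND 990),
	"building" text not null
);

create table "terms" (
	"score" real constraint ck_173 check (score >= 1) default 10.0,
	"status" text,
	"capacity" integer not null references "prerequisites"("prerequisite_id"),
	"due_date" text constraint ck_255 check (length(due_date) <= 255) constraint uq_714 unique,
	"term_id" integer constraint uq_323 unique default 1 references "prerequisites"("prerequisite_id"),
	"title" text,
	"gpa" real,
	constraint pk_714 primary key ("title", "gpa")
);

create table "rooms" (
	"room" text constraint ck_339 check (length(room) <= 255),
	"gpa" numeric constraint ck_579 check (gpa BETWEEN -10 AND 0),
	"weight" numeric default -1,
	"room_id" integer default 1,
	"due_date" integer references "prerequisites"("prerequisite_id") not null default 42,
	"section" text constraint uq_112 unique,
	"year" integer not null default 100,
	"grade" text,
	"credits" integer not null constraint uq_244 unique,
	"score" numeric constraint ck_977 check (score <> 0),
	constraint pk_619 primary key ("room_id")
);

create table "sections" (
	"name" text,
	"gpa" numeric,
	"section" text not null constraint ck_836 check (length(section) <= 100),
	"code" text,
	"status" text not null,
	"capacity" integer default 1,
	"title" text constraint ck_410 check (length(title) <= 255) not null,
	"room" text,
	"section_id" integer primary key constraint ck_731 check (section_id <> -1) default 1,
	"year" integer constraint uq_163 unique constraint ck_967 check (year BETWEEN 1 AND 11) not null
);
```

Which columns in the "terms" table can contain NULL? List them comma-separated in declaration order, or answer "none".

score, status, due_date, term_id

- score: CHECK does not forbid NULL (a CHECK constraint passes when its expression is NULL) → nullable.
- status: no NOT NULL constraint applies → nullable.
- capacity: declared NOT NULL → not nullable.
- due_date: CHECK does not forbid NULL (a CHECK constraint passes when its expression is NULL) → nullable.
- term_id: a foreign key column may be NULL unless separately constrained → nullable.
- title: part of the PRIMARY KEY, which implies NOT NULL → not nullable.
- gpa: part of the PRIMARY KEY, which implies NOT NULL → not nullable.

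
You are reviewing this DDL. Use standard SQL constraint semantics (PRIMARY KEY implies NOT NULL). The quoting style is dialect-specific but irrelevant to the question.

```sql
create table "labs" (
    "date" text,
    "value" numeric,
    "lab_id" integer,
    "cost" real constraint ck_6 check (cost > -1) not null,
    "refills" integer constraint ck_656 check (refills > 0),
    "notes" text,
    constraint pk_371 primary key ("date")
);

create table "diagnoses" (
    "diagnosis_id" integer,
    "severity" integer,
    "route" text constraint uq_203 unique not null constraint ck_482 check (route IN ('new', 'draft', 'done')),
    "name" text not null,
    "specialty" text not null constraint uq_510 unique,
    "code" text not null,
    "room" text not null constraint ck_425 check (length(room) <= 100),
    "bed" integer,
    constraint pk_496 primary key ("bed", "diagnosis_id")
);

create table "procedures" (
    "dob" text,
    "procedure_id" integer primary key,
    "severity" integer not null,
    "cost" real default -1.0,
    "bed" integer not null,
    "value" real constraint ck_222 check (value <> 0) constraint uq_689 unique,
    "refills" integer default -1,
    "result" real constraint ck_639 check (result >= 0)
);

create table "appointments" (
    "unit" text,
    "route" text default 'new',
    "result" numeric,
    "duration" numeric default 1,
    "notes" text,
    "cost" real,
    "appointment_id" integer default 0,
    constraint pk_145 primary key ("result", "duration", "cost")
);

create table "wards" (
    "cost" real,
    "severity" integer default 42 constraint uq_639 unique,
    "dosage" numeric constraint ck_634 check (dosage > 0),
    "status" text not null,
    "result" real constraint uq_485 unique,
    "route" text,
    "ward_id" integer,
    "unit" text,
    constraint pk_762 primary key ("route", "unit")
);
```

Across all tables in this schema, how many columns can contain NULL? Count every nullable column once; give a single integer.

19

labs: 4 nullable (value, lab_id, refills, notes — PK (date) and explicit NOT NULL columns excluded).
diagnoses: 1 nullable (severity — PK (bed, diagnosis_id) and explicit NOT NULL columns excluded).
procedures: 5 nullable (dob, cost, value, refills, result — PK (procedure_id) and explicit NOT NULL columns excluded).
appointments: 4 nullable (unit, route, notes, appointment_id — PK (result, duration, cost) and explicit NOT NULL columns excluded).
wards: 5 nullable (cost, severity, dosage, result, ward_id — PK (route, unit) and explicit NOT NULL columns excluded).
Total: 4 + 1 + 5 + 4 + 5 = 19.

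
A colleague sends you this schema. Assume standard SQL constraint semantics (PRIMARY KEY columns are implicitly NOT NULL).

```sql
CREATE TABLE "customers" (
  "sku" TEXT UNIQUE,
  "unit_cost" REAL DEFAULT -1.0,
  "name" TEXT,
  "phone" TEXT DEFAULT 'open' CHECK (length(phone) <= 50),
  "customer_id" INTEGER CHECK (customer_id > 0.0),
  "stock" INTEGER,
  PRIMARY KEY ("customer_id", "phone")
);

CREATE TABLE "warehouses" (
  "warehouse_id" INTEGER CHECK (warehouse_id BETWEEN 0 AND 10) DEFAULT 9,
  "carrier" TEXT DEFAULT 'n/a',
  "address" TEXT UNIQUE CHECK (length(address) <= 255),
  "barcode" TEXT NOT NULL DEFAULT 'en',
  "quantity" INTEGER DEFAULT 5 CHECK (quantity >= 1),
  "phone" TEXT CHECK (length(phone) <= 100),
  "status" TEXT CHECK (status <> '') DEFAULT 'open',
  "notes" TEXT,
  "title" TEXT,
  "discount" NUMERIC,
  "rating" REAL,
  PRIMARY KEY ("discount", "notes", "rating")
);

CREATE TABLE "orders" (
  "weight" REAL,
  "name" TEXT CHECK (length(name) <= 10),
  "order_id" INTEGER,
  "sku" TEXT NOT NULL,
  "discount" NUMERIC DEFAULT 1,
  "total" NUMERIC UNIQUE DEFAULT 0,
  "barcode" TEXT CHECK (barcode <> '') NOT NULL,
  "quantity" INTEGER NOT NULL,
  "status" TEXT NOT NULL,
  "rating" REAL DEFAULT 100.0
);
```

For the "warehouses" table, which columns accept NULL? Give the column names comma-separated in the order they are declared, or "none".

warehouse_id, carrier, address, quantity, phone, status, title

- warehouse_id: CHECK does not forbid NULL (a CHECK constraint passes when its expression is NULL) → nullable.
- carrier: DEFAULT only fills an omitted column; an explicit NULL is still allowed → nullable.
- address: CHECK does not forbid NULL (a CHECK constraint passes when its expression is NULL) → nullable.
- barcode: declared NOT NULL → not nullable.
- quantity: CHECK does not forbid NULL (a CHECK constraint passes when its expression is NULL) → nullable.
- phone: CHECK does not forbid NULL (a CHECK constraint passes when its expression is NULL) → nullable.
- status: CHECK does not forbid NULL (a CHECK constraint passes when its expression is NULL) → nullable.
- notes: part of the PRIMARY KEY, which implies NOT NULL → not nullable.
- title: no NOT NULL constraint applies → nullable.
- discount: part of the PRIMARY KEY, which implies NOT NULL → not nullable.
- rating: part of the PRIMARY KEY, which implies NOT NULL → not nullable.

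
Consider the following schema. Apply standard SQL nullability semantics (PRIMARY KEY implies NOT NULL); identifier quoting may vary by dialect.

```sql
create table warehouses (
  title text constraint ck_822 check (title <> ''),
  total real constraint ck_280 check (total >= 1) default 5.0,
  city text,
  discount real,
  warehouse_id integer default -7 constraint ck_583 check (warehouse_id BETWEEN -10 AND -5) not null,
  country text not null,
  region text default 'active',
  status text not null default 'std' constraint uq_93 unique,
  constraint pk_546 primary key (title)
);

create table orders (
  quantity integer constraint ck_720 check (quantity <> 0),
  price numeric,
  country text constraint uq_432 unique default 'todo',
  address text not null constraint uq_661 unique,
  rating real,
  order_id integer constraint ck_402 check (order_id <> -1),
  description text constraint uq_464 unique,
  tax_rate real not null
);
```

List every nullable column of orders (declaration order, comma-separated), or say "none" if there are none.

quantity, price, country, rating, order_id, description

- quantity: CHECK does not forbid NULL (a CHECK constraint passes when its expression is NULL) → nullable.
- price: no NOT NULL constraint applies → nullable.
- country: UNIQUE does not imply NOT NULL → nullable.
- address: declared NOT NULL → not nullable.
- rating: no NOT NULL constraint applies → nullable.
- order_id: CHECK does not forbid NULL (a CHECK constraint passes when its expression is NULL) → nullable.
- description: UNIQUE does not imply NOT NULL → nullable.
- tax_rate: declared NOT NULL → not nullable.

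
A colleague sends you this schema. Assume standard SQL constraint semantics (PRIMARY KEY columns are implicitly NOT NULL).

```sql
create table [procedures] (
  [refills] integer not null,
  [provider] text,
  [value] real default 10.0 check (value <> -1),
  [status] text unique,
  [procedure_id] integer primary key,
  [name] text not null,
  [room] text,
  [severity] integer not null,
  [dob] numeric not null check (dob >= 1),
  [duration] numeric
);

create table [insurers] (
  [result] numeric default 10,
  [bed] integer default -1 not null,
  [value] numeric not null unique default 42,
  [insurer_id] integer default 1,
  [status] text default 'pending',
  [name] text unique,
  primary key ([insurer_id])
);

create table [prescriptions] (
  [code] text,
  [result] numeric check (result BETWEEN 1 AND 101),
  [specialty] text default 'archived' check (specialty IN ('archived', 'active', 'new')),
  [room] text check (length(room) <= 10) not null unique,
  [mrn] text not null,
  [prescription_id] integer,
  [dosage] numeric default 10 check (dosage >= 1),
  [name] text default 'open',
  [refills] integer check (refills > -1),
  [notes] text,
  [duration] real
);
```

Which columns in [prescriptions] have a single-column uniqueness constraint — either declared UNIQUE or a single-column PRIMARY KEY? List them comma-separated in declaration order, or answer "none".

room

- code: no UNIQUE or single-column PK constraint.
- result: no UNIQUE or single-column PK constraint.
- specialty: no UNIQUE or single-column PK constraint.
- room: declared UNIQUE → unique.
- mrn: no UNIQUE or single-column PK constraint.
- prescription_id: no UNIQUE or single-column PK constraint.
- dosage: no UNIQUE or single-column PK constraint.
- name: no UNIQUE or single-column PK constraint.
- refills: no UNIQUE or single-column PK constraint.
- notes: no UNIQUE or single-column PK constraint.
- duration: no UNIQUE or single-column PK constraint.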